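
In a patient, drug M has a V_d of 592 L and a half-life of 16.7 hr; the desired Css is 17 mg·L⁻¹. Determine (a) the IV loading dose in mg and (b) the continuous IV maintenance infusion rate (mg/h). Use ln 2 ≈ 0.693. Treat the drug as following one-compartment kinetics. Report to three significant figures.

(a) 10100 mg; (b) 418 mg/h

LD = Vd × C = 592.0 × 17 = 10060 mg
CL = 0.693 × Vd / t½ = 0.693 × 592.0 / 16.7 = 24.57 L/h
Infusion rate = CL × Css = 24.57 × 17 = 417.7 mg/h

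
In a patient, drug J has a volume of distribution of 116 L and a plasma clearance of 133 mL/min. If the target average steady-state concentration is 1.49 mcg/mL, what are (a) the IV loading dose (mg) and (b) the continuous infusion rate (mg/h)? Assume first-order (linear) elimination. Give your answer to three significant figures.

(a) 173 mg; (b) 11.9 mg/h

Loading dose = Vd × C = 116.0 × 1.49 = 172.8 mg
Convert clearance: 133 mL/min × 60 min/h ÷ 1000 mL/L = 7.980 L/h
Maintenance infusion rate = CL × Css = 7.980 × 1.49 = 11.89 mg/h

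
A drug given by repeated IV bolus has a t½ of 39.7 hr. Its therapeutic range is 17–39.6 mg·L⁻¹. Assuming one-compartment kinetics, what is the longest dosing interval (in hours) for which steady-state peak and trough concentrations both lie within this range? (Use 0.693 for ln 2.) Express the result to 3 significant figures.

48.4 h

k = 0.693 / t½ = 0.693 / 39.7 = 0.01746 h⁻¹
Between IV bolus doses, concentration decays as C = C₀·e^(−kτ), so C_peak/C_trough = e^(kτ).
τ_max = ln(C_peak/C_trough) / k = ln(39.6/17) / 0.01746 = 0.8456 / 0.01746 = 48.43 h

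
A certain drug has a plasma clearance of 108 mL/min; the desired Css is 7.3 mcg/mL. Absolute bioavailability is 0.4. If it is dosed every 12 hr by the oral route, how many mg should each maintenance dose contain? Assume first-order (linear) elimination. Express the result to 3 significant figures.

CL = 108 mL/min × 60/1000 = 6.480 L/h
At steady state, dose per interval replaces the amount cleared in that interval: F·D/τ = CL·Css.
D = CL × Css × τ / F = 6.480 × 7.3 × 12 / 0.4 = 1419 mg

1420 mg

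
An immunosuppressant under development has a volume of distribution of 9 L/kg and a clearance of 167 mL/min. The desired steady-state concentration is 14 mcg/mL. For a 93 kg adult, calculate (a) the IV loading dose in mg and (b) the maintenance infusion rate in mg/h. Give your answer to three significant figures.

(a) 11700 mg; (b) 140 mg/h

Vd = 9 L/kg × 93 kg = 837.0 L
LD = Vd · C_target = 837.0 × 14 = 11720 mg
CL = 167 mL/min × 60/1000 = 10.02 L/h
Infusion rate = 10.02 L/h × 14 mg/L = 140.3 mg/h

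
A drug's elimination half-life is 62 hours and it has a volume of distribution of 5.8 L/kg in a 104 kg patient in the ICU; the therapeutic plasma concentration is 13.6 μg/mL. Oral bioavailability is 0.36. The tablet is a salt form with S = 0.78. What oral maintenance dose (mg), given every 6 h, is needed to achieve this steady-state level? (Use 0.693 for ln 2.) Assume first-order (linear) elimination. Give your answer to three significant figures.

1960 mg

Total Vd = 5.8 × 104 = 603.2 L
CL = 0.693 × Vd / t½ = 0.693 × 603.2 / 62 = 6.742 L/h
D = CL × Css × τ / F / S = 6.742 × 13.6 × 6 / 0.36 / 0.78 = 1959 mg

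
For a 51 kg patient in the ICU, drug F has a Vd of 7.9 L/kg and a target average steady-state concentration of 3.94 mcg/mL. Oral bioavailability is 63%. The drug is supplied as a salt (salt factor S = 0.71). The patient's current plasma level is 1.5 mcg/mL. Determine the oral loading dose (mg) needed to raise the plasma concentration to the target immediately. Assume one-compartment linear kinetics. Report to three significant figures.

2200 mg

Vd(total) = 51 kg × 7.9 L/kg = 402.9 L
Concentration deficit ΔC = 3.94 − 1.5 = 2.440 mg/L
LD = Vd × ΔC / F / S = 402.9 × 2.440 / 0.63 / 0.71 = 2198 mg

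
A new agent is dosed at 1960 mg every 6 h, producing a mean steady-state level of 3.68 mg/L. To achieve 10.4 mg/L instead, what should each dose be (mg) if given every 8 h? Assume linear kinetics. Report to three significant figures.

With linear kinetics, Css is proportional to dose rate (D/τ) at fixed clearance.
D₂ = D₁ × (Css,target / Css,current) × (τ₂/τ₁) = 1960 × (10.4/3.68) × (8/6) = 7386 mg

7390 mg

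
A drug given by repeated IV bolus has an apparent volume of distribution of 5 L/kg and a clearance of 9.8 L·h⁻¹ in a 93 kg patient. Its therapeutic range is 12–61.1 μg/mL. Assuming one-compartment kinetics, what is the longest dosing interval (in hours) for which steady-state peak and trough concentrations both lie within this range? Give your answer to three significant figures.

Vd = 5 L/kg × 93 kg = 465.0 L
k = CL / Vd = 9.800 / 465.0 = 0.02108 h⁻¹
Between IV bolus doses, concentration decays as C = C₀·e^(−kτ), so C_peak/C_trough = e^(kτ).
τ_max = ln(C_peak/C_trough) / k = ln(61.1/12) / 0.02108 = 1.628 / 0.02108 = 77.23 h

77.2 h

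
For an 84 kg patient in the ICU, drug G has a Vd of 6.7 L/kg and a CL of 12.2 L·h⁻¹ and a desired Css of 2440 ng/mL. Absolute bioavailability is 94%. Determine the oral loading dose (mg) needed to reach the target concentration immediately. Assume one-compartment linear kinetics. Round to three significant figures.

1460 mg

Total Vd = 6.7 × 84 = 562.8 L
C = 2440 ng/mL = 2.440 mg/L
Loading dose depends on Vd (not clearance): it fills the distribution volume.
LD = Vd × C / F = 562.8 × 2.440 / 0.94 = 1461 mg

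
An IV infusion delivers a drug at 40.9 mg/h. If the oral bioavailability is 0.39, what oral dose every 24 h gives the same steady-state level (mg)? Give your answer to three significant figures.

2520 mg

To maintain the same Css, the systemic dosing rate must be unchanged: F·D/τ = infusion rate.
D = rate × τ / F = 40.9 × 24 / 0.39 = 2517 mg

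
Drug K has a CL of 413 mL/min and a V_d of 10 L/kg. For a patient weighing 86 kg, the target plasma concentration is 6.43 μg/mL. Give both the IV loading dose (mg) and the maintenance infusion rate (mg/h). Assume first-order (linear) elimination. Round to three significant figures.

(a) 5530 mg; (b) 159 mg/h

Vd = 10 L/kg × 86 kg = 860.0 L
LD = Vd · C_target = 860.0 × 6.43 = 5530 mg
CL = 413 mL/min = 413 × 0.06 = 24.78 L/h
Maintenance infusion rate = CL × Css = 24.78 × 6.43 = 159.3 mg/h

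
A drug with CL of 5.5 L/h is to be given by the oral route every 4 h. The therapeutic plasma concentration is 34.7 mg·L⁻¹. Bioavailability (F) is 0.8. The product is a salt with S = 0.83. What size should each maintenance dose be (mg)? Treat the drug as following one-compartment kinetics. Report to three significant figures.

D = CL × Css × τ / F / S = 5.500 × 34.7 × 4 / 0.8 / 0.83 = 1150 mg

1150 mg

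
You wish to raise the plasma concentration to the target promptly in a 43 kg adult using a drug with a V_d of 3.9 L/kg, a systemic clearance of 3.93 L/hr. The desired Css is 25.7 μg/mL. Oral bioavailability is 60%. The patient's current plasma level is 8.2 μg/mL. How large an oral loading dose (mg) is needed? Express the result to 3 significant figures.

4890 mg

Vd = 3.9 L/kg × 43 kg = 167.7 L
Concentration deficit ΔC = 25.7 − 8.2 = 17.50 mg/L
LD = Vd × ΔC / F = 167.7 × 17.50 / 0.6 = 4891 mg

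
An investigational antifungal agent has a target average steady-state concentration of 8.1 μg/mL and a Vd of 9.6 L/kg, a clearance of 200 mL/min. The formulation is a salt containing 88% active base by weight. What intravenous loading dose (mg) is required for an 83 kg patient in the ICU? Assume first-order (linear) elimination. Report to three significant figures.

7330 mg

Vd = 9.6 L/kg × 83 kg = 796.8 L
LD = Vd × C / S = 796.8 × 8.100 / 0.88 = 7334 mg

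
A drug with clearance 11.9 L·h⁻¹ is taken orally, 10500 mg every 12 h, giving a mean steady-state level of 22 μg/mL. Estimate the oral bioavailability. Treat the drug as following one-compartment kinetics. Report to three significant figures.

F·D/τ = CL·Css at steady state → F = CL·Css·τ / D.
F = 11.9 × 22 × 12 / 10500 = 0.299

0.299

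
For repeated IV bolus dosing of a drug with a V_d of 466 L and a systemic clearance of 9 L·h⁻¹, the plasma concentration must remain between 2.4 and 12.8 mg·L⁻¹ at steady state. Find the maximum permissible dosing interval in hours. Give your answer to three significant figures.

k = CL / Vd = 9.000 / 466.0 = 0.01931 h⁻¹
Between IV bolus doses, concentration decays as C = C₀·e^(−kτ), so C_peak/C_trough = e^(kτ).
τ_max = ln(C_peak/C_trough) / k = ln(12.8/2.4) / 0.01931 = 1.674 / 0.01931 = 86.69 h

86.7 h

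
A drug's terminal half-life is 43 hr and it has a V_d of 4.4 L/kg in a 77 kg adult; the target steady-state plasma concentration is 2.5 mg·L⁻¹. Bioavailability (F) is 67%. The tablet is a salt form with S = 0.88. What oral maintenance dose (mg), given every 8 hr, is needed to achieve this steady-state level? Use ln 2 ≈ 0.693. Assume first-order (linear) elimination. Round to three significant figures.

185 mg

Vd(total) = 77 kg × 4.4 L/kg = 338.8 L
k = 0.693/43 = 0.01612 h⁻¹, so CL = k·Vd = 0.01612 × 338.8 = 5.461 L/h
D = CL × Css × τ / F / S = 5.461 × 2.5 × 8 / 0.67 / 0.88 = 185.2 mg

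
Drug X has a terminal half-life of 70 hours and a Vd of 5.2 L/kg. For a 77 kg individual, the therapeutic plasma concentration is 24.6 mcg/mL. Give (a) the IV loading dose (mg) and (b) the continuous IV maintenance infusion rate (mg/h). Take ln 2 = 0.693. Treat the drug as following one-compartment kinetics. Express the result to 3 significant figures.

(a) 9850 mg; (b) 97.5 mg/h

Vd(total) = 77 kg × 5.2 L/kg = 400.4 L
LD = Vd × C = 400.4 × 24.6 = 9850 mg
CL = 0.693 × Vd / t½ = 0.693 × 400.4 / 70 = 3.964 L/h
Infusion rate = CL × Css = 3.964 × 24.6 = 97.51 mg/h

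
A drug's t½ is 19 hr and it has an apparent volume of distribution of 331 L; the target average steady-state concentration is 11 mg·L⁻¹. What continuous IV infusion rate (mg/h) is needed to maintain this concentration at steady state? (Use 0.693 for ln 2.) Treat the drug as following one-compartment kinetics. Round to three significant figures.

133 mg/h

CL = 0.693 × Vd / t½ = 0.693 × 331.0 / 19 = 12.07 L/h
Infusion rate = CL × Css = 12.07 × 11 = 132.8 mg/h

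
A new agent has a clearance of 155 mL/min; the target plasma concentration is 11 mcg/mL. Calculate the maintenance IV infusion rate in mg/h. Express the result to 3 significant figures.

102 mg/h

CL = 155 mL/min = 155 × 0.06 = 9.300 L/h
Infusion rate = CL · Css = 9.300 L/h × 11 mg/L = 102.3 mg/h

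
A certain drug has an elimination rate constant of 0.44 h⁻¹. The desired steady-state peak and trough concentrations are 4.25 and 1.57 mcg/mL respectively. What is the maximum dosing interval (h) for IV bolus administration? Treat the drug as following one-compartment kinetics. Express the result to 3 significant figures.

Between IV bolus doses, concentration decays as C = C₀·e^(−kτ), so C_peak/C_trough = e^(kτ).
τ_max = ln(C_peak/C_trough) / k = ln(4.25/1.57) / 0.4400 = 0.9958 / 0.4400 = 2.263 h

2.26 h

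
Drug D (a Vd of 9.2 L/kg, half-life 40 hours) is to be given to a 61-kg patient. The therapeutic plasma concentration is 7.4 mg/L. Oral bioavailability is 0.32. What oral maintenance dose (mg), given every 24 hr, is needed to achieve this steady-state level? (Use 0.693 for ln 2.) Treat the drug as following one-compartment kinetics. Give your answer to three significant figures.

Vd = 9.2 L/kg × 61 kg = 561.2 L
CL = 0.693 × Vd / t½ = 0.693 × 561.2 / 40 = 9.723 L/h
D = CL × Css × τ / F = 9.723 × 7.4 × 24 / 0.32 = 5396 mg

5400 mg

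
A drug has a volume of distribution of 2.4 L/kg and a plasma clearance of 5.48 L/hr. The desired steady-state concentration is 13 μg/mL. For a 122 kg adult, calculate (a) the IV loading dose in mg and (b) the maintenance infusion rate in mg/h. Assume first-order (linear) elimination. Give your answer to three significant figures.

(a) 3810 mg; (b) 71.2 mg/h

Vd(total) = 122 kg × 2.4 L/kg = 292.8 L
Loading dose = Vd × C = 292.8 × 13 = 3806 mg
Maintenance: replace elimination → rate = CL × Css = 5.480 × 13 = 71.24 mg/h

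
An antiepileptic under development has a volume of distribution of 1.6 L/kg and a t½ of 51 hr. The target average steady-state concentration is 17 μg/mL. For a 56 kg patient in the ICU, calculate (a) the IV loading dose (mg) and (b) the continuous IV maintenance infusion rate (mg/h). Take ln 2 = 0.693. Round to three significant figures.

(a) 1520 mg; (b) 20.7 mg/h

Total Vd = 1.6 × 56 = 89.60 L
LD = Vd × C = 89.60 × 17 = 1523 mg
CL = 0.693 × Vd / t½ = 0.693 × 89.60 / 51 = 1.218 L/h
Infusion rate = CL × Css = 1.218 × 17 = 20.71 mg/h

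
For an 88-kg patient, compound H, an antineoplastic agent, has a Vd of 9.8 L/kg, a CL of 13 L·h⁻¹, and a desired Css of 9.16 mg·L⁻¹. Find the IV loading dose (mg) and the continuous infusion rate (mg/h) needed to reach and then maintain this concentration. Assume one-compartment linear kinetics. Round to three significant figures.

Total Vd = 9.8 × 88 = 862.4 L
Loading dose = Vd × C = 862.4 × 9.16 = 7900 mg
Maintenance: replace elimination → rate = CL × Css = 13.00 × 9.16 = 119.1 mg/h

(a) 7900 mg; (b) 119 mg/h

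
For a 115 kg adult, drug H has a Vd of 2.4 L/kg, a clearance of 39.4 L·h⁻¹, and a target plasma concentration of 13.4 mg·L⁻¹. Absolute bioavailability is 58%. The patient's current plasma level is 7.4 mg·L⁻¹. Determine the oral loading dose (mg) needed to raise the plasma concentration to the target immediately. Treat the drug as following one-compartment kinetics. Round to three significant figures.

2860 mg

Vd(total) = 115 kg × 2.4 L/kg = 276.0 L
The loading dose fills Vd to the target concentration.
Concentration deficit ΔC = 13.4 − 7.4 = 6.000 mg/L
LD = Vd × ΔC / F = 276.0 × 6.000 / 0.58 = 2855 mg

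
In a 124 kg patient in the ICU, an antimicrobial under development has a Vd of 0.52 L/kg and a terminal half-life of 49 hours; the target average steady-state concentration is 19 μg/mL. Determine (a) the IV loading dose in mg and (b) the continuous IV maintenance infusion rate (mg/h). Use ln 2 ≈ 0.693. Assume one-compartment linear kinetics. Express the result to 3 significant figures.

(a) 1230 mg; (b) 17.3 mg/h

Vd = 0.52 L/kg × 124 kg = 64.48 L
LD = Vd × C = 64.48 × 19 = 1225 mg
CL = 0.693 × Vd / t½ = 0.693 × 64.48 / 49 = 0.9119 L/h
Infusion rate = CL × Css = 0.9119 × 19 = 17.33 mg/h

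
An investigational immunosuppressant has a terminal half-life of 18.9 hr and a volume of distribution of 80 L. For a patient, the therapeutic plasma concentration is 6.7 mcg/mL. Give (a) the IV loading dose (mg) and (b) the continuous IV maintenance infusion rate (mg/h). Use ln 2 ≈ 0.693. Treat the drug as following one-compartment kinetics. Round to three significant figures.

(a) 536 mg; (b) 19.7 mg/h

LD = Vd × C = 80.00 × 6.7 = 536.0 mg
CL = 0.693 × Vd / t½ = 0.693 × 80.00 / 18.9 = 2.933 L/h
Infusion rate = CL × Css = 2.933 × 6.7 = 19.65 mg/h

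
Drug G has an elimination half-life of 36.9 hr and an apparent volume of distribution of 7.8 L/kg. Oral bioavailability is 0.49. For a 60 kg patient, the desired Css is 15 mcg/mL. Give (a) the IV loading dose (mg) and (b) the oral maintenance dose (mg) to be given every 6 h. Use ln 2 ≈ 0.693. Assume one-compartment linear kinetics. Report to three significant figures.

(a) 7020 mg; (b) 1610 mg

Total Vd = 7.8 × 60 = 468.0 L
LD = Vd × C = 468.0 × 15 = 7020 mg
CL = 0.693 × Vd / t½ = 0.693 × 468.0 / 36.9 = 8.789 L/h
D = CL × Css × τ / F = 8.789 × 15 × 6 / 0.49 = 1614 mg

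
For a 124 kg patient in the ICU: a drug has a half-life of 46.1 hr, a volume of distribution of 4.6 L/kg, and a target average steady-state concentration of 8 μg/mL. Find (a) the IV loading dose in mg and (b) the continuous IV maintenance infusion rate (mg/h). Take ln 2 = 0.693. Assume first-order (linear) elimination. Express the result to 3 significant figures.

(a) 4560 mg; (b) 68.6 mg/h

Total Vd = 4.6 × 124 = 570.4 L
LD = Vd × C = 570.4 × 8 = 4563 mg
CL = 0.693 × Vd / t½ = 0.693 × 570.4 / 46.1 = 8.575 L/h
Infusion rate = CL × Css = 8.575 × 8 = 68.60 mg/h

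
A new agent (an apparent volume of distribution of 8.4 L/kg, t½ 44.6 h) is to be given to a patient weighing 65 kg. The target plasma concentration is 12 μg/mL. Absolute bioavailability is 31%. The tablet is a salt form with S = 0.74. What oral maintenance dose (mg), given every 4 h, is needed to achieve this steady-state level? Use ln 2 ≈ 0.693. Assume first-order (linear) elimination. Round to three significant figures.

Vd = 8.4 L/kg × 65 kg = 546.0 L
CL = ln 2 · Vd / t½ = 0.693 × 546.0 / 44.6 = 8.484 L/h
D = CL × Css × τ / F / S = 8.484 × 12 × 4 / 0.31 / 0.74 = 1775 mg

1780 mg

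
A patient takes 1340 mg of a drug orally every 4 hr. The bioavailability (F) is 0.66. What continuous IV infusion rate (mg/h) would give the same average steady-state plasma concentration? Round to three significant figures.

221 mg/h

Equivalent systemic input: infusion rate = F·D/τ.
Rate = 0.66 × 1340 / 4 = 221.1 mg/h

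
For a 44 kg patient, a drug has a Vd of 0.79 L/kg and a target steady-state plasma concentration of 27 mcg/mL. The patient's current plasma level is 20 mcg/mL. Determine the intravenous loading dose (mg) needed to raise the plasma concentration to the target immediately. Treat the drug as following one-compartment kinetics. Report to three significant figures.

243 mg

Total Vd = 0.79 × 44 = 34.76 L
The loading dose fills Vd to the target concentration.
Concentration deficit ΔC = 27 − 20 = 7.000 mg/L
LD = Vd × ΔC = 34.76 × 7.000 = 243.3 mg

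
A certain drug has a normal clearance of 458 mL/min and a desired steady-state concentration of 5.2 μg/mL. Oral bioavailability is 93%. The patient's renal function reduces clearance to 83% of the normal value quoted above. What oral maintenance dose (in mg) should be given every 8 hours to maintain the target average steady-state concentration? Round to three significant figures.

CL = 458 mL/min × 60/1000 = 27.48 L/h
Patient clearance = 0.83 × 27.48 = 22.81 L/h
At steady state, dose per interval replaces the amount cleared in that interval: F·D/τ = CL·Css.
D = CL × Css × τ / F = 22.81 × 5.2 × 8 / 0.93 = 1020 mg

1020 mg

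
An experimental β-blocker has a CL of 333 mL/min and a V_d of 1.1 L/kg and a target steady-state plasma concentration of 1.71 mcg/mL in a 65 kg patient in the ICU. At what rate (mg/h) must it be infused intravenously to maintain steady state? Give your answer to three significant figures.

34.2 mg/h

CL = 333 mL/min = 333 × 0.06 = 19.98 L/h
R₀ = 19.98 × 1.71 = 34.17 mg/h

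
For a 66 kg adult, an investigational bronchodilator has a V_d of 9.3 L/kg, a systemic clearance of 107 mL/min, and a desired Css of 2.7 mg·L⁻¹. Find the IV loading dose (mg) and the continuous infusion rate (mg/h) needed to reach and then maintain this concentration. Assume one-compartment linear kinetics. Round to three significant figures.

Vd(total) = 66 kg × 9.3 L/kg = 613.8 L
Loading dose = Vd × C = 613.8 × 2.7 = 1657 mg
CL = 107 mL/min = 107 × 0.06 = 6.420 L/h
Infusion rate = 6.420 L/h × 2.7 mg/L = 17.33 mg/h

(a) 1660 mg; (b) 17.3 mg/h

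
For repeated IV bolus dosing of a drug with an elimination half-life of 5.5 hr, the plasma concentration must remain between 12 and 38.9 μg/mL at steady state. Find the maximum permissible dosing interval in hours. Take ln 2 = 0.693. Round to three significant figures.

9.33 h

k = 0.693 / t½ = 0.693 / 5.5 = 0.1260 h⁻¹
Between IV bolus doses, concentration decays as C = C₀·e^(−kτ), so C_peak/C_trough = e^(kτ).
τ_max = ln(C_peak/C_trough) / k = ln(38.9/12) / 0.1260 = 1.176 / 0.1260 = 9.333 h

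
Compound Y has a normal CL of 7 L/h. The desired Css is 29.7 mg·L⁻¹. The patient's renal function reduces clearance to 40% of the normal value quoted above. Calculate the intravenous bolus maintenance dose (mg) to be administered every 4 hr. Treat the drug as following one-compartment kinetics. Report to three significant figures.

333 mg

Patient clearance = 0.4 × 7.000 = 2.800 L/h
D = CL × Css × τ = 2.800 × 29.7 × 4 = 332.6 mg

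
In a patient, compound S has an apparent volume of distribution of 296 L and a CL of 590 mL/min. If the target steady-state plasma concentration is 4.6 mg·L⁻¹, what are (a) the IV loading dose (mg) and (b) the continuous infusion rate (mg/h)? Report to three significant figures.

(a) 1360 mg; (b) 163 mg/h

Loading: fill Vd to C_target → 296.0 L × 4.6 mg/L = 1362 mg
Convert clearance: 590 mL/min × 60 min/h ÷ 1000 mL/L = 35.40 L/h
Maintenance infusion rate = CL × Css = 35.40 × 4.6 = 162.8 mg/h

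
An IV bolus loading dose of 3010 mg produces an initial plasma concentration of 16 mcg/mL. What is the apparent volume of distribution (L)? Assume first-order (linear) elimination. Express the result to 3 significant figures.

Immediately after an IV bolus, C₀ = Dose / Vd, so Vd = Dose / C₀.
Vd = 3010 / 16 = 188.1 L

188 L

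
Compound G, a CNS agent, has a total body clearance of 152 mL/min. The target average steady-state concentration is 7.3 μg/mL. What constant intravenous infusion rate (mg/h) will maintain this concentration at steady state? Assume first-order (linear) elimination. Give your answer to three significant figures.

CL = 152 mL/min × 60/1000 = 9.120 L/h
R₀ = 9.120 × 7.3 = 66.58 mg/h

66.6 mg/h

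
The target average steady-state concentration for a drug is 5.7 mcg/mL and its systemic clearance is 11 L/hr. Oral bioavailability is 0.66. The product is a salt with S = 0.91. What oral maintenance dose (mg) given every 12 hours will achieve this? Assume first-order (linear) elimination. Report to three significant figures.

D = CL × Css × τ / F / S = 11.00 × 5.7 × 12 / 0.66 / 0.91 = 1253 mg

1250 mg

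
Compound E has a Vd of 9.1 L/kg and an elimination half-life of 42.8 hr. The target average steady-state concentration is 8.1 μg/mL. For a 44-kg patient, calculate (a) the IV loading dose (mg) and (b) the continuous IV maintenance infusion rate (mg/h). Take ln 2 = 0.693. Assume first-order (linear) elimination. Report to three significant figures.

(a) 3240 mg; (b) 52.5 mg/h

Total Vd = 9.1 × 44 = 400.4 L
LD = Vd × C = 400.4 × 8.1 = 3243 mg
CL = 0.693 × Vd / t½ = 0.693 × 400.4 / 42.8 = 6.483 L/h
Infusion rate = CL × Css = 6.483 × 8.1 = 52.51 mg/h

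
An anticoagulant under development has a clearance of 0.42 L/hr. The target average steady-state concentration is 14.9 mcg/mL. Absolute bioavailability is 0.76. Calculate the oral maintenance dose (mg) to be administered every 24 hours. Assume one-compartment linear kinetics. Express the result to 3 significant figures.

D = CL × Css × τ / F = 0.4200 × 14.9 × 24 / 0.76 = 197.6 mg

198 mg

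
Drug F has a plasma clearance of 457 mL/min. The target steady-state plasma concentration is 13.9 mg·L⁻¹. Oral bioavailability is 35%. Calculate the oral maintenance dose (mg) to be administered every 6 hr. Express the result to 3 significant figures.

6530 mg

Convert clearance: 457 mL/min × 60 min/h ÷ 1000 mL/L = 27.42 L/h
D = CL × Css × τ / F = 27.42 × 13.9 × 6 / 0.35 = 6534 mg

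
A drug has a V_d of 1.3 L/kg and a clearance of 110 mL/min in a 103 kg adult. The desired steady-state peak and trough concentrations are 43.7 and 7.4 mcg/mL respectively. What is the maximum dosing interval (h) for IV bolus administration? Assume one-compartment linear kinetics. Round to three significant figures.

36.0 h

Vd(total) = 103 kg × 1.3 L/kg = 133.9 L
CL = 110 mL/min × 60/1000 = 6.600 L/h
k = CL / Vd = 6.600 / 133.9 = 0.04929 h⁻¹
Between IV bolus doses, concentration decays as C = C₀·e^(−kτ), so C_peak/C_trough = e^(kτ).
τ_max = ln(C_peak/C_trough) / k = ln(43.7/7.4) / 0.04929 = 1.776 / 0.04929 = 36.03 h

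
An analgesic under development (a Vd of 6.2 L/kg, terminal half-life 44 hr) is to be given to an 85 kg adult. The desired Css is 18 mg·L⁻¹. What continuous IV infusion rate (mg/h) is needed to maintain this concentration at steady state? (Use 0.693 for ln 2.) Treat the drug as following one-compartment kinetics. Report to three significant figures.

Total Vd = 6.2 × 85 = 527.0 L
CL = 0.693 × Vd / t½ = 0.693 × 527.0 / 44 = 8.300 L/h
Infusion rate = CL × Css = 8.300 × 18 = 149.4 mg/h

149 mg/h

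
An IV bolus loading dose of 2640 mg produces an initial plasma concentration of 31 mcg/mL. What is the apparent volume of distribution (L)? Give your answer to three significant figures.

85.2 L

Immediately after an IV bolus, C₀ = Dose / Vd, so Vd = Dose / C₀.
Vd = 2640 / 31 = 85.16 L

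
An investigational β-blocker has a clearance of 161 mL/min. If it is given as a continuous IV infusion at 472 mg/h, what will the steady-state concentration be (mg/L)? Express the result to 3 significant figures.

Convert clearance: 161 mL/min × 60 min/h ÷ 1000 mL/L = 9.660 L/h
Css = rate / CL = 472 / 9.660 = 48.86 mg/L

48.9 mg/L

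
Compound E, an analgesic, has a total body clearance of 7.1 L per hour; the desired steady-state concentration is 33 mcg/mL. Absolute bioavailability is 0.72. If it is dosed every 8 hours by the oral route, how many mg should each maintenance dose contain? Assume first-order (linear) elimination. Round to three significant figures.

D = CL × Css × τ / F = 7.100 × 33 × 8 / 0.72 = 2603 mg

2600 mg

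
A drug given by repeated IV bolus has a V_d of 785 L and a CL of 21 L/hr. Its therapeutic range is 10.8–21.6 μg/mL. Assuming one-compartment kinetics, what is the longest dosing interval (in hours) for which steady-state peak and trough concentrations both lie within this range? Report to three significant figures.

25.9 h

k = CL / Vd = 21.00 / 785.0 = 0.02675 h⁻¹
Between IV bolus doses, concentration decays as C = C₀·e^(−kτ), so C_peak/C_trough = e^(kτ).
τ_max = ln(C_peak/C_trough) / k = ln(21.6/10.8) / 0.02675 = 0.6931 / 0.02675 = 25.91 h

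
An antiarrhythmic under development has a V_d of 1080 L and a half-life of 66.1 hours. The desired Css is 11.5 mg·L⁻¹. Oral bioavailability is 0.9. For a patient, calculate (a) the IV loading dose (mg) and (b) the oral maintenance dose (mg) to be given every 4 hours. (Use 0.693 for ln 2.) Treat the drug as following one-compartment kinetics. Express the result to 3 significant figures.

(a) 12400 mg; (b) 579 mg

LD = Vd × C = 1080 × 11.5 = 12420 mg
CL = 0.693 × Vd / t½ = 0.693 × 1080 / 66.1 = 11.32 L/h
D = CL × Css × τ / F = 11.32 × 11.5 × 4 / 0.9 = 578.6 mg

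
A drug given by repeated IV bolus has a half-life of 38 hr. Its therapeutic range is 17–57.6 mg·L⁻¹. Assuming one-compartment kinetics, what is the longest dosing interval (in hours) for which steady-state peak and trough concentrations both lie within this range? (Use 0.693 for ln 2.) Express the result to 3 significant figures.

66.9 h

k = 0.693 / t½ = 0.693 / 38 = 0.01824 h⁻¹
Between IV bolus doses, concentration decays as C = C₀·e^(−kτ), so C_peak/C_trough = e^(kτ).
τ_max = ln(C_peak/C_trough) / k = ln(57.6/17) / 0.01824 = 1.220 / 0.01824 = 66.89 h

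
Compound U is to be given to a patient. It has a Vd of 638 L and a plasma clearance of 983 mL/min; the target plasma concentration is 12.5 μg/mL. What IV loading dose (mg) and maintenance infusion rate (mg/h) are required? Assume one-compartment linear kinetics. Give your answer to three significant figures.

(a) 7980 mg; (b) 737 mg/h

Loading: fill Vd to C_target → 638.0 L × 12.5 mg/L = 7975 mg
CL = 983 mL/min = 983 × 0.06 = 58.98 L/h
Infusion rate = 58.98 L/h × 12.5 mg/L = 737.3 mg/h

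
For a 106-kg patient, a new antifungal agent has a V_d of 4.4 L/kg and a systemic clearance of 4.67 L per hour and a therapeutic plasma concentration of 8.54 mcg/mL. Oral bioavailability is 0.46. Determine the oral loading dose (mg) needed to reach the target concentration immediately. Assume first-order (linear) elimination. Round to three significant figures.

Vd(total) = 106 kg × 4.4 L/kg = 466.4 L
Loading dose depends on Vd (not clearance): it fills the distribution volume.
LD = Vd × C / F = 466.4 × 8.540 / 0.46 = 8659 mg

8660 mg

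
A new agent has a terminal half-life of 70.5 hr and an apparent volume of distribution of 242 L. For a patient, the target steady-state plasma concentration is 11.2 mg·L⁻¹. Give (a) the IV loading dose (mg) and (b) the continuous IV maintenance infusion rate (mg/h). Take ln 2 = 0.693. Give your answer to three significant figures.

(a) 2710 mg; (b) 26.6 mg/h

LD = Vd × C = 242.0 × 11.2 = 2710 mg
CL = 0.693 × Vd / t½ = 0.693 × 242.0 / 70.5 = 2.379 L/h
Infusion rate = CL × Css = 2.379 × 11.2 = 26.64 mg/h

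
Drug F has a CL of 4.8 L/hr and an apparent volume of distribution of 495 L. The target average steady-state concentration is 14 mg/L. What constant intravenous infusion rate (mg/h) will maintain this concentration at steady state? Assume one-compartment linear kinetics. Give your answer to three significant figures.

67.2 mg/h

Maintenance depends on clearance, not Vd — rate in must match rate out.
Infusion rate = CL · Css = 4.800 L/h × 14 mg/L = 67.20 mg/h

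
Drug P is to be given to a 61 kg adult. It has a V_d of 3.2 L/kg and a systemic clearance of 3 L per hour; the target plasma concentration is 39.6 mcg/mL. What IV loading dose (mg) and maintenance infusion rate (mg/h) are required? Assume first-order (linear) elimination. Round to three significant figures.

(a) 7730 mg; (b) 119 mg/h

Vd(total) = 61 kg × 3.2 L/kg = 195.2 L
LD = Vd · C_target = 195.2 × 39.6 = 7730 mg
Infusion rate = 3.000 L/h × 39.6 mg/L = 118.8 mg/h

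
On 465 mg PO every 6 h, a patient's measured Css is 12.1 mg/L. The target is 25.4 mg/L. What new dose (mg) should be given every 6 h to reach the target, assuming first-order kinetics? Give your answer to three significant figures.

With linear kinetics, Css is proportional to dose rate (D/τ) at fixed clearance.
D₂ = D₁ × (Css,target / Css,current) = 465 × 25.4/12.1 = 976.1 mg

976 mg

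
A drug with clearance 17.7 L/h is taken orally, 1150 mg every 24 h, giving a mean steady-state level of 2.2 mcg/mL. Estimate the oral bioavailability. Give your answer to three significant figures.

F·D/τ = CL·Css at steady state → F = CL·Css·τ / D.
F = 17.7 × 2.2 × 24 / 1150 = 0.813

0.813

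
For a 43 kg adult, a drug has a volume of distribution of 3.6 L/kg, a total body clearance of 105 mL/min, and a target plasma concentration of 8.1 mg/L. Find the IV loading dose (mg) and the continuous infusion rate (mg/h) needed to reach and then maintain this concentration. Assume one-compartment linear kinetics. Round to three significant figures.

(a) 1250 mg; (b) 51.0 mg/h

Vd(total) = 43 kg × 3.6 L/kg = 154.8 L
Loading dose = Vd × C = 154.8 × 8.1 = 1254 mg
Convert clearance: 105 mL/min × 60 min/h ÷ 1000 mL/L = 6.300 L/h
Maintenance infusion rate = CL × Css = 6.300 × 8.1 = 51.03 mg/h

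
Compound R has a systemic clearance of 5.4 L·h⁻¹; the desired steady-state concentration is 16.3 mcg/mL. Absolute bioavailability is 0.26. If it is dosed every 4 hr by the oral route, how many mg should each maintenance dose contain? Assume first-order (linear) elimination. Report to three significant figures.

1350 mg

D = CL × Css × τ / F = 5.400 × 16.3 × 4 / 0.26 = 1354 mg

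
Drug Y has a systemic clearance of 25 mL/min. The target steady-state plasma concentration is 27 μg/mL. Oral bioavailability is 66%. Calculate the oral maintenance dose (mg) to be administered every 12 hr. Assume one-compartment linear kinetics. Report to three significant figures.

736 mg

CL = 25 mL/min = 25 × 0.06 = 1.500 L/h
D = CL × Css × τ / F = 1.500 × 27 × 12 / 0.66 = 736.4 mg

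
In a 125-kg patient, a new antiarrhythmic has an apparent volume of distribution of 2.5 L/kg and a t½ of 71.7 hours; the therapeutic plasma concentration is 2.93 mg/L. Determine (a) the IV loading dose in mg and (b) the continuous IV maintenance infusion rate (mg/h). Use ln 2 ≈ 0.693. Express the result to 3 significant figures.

(a) 916 mg; (b) 8.85 mg/h

Vd(total) = 125 kg × 2.5 L/kg = 312.5 L
LD = Vd × C = 312.5 × 2.93 = 915.6 mg
CL = 0.693 × Vd / t½ = 0.693 × 312.5 / 71.7 = 3.020 L/h
Infusion rate = CL × Css = 3.020 × 2.93 = 8.849 mg/h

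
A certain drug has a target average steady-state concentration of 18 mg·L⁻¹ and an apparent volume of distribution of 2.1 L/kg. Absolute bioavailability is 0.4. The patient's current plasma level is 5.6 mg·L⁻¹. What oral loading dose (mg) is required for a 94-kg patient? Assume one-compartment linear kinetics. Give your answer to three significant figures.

6120 mg

Vd = 2.1 L/kg × 94 kg = 197.4 L
The loading dose fills Vd to the target concentration.
Concentration deficit ΔC = 18 − 5.6 = 12.40 mg/L
LD = Vd × ΔC / F = 197.4 × 12.40 / 0.4 = 6119 mg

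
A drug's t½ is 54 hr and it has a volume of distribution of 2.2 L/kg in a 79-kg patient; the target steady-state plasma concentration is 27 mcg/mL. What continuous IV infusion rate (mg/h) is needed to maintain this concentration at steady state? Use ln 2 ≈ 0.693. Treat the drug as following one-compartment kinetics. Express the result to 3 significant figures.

Vd = 2.2 L/kg × 79 kg = 173.8 L
CL = 0.693 × Vd / t½ = 0.693 × 173.8 / 54 = 2.230 L/h
Infusion rate = CL × Css = 2.230 × 27 = 60.21 mg/h

60.2 mg/h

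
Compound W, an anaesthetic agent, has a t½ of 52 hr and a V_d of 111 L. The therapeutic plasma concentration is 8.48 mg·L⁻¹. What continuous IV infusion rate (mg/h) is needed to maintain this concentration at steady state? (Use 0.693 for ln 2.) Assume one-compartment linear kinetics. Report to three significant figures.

CL = ln 2 · Vd / t½ = 0.693 × 111.0 / 52 = 1.479 L/h
Infusion rate = CL × Css = 1.479 × 8.48 = 12.54 mg/h

12.5 mg/h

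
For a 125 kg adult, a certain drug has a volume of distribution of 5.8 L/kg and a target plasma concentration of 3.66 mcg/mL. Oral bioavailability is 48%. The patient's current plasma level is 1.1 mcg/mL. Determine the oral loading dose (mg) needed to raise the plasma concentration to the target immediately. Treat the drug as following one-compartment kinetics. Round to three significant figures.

3870 mg

Total Vd = 5.8 × 125 = 725.0 L
Concentration deficit ΔC = 3.66 − 1.1 = 2.560 mg/L
LD = Vd × ΔC / F = 725.0 × 2.560 / 0.48 = 3867 mg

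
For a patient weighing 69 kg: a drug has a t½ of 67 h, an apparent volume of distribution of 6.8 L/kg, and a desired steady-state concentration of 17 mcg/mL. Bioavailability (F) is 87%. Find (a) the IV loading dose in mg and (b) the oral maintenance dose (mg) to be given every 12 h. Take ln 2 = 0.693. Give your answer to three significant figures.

(a) 7980 mg; (b) 1140 mg

Vd(total) = 69 kg × 6.8 L/kg = 469.2 L
LD = Vd × C = 469.2 × 17 = 7976 mg
CL = 0.693 × Vd / t½ = 0.693 × 469.2 / 67 = 4.853 L/h
D = CL × Css × τ / F = 4.853 × 17 × 12 / 0.87 = 1138 mg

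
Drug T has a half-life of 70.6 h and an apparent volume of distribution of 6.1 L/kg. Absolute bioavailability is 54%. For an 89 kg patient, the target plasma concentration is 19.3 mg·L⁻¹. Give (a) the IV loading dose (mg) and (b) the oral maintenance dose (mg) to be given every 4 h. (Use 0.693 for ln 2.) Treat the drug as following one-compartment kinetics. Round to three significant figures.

Vd = 6.1 L/kg × 89 kg = 542.9 L
LD = Vd × C = 542.9 × 19.3 = 10480 mg
CL = 0.693 × Vd / t½ = 0.693 × 542.9 / 70.6 = 5.329 L/h
D = CL × Css × τ / F = 5.329 × 19.3 × 4 / 0.54 = 761.8 mg

(a) 10500 mg; (b) 762 mg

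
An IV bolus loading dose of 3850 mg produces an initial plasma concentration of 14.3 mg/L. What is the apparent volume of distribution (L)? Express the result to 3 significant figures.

Immediately after an IV bolus, C₀ = Dose / Vd, so Vd = Dose / C₀.
Vd = 3850 / 14.3 = 269.2 L

269 L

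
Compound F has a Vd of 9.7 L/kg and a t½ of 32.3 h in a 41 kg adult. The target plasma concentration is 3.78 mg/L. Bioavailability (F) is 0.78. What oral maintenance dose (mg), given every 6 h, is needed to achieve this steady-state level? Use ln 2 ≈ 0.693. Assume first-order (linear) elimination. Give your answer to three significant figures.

248 mg

Vd = 9.7 L/kg × 41 kg = 397.7 L
CL = 0.693 × Vd / t½ = 0.693 × 397.7 / 32.3 = 8.533 L/h
D = CL × Css × τ / F = 8.533 × 3.78 × 6 / 0.78 = 248.1 mg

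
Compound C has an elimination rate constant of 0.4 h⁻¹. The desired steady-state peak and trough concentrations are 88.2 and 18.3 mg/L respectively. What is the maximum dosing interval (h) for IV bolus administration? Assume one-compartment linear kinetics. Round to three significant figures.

Between IV bolus doses, concentration decays as C = C₀·e^(−kτ), so C_peak/C_trough = e^(kτ).
τ_max = ln(C_peak/C_trough) / k = ln(88.2/18.3) / 0.4000 = 1.573 / 0.4000 = 3.933 h

3.93 h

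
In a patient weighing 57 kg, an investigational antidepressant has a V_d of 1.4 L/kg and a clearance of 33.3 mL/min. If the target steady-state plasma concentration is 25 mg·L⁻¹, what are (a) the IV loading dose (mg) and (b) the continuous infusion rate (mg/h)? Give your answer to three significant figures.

(a) 2000 mg; (b) 50.0 mg/h

Total Vd = 1.4 × 57 = 79.80 L
LD = Vd · C_target = 79.80 × 25 = 1995 mg
Convert clearance: 33.3 mL/min × 60 min/h ÷ 1000 mL/L = 1.998 L/h
Infusion rate = 1.998 L/h × 25 mg/L = 49.95 mg/h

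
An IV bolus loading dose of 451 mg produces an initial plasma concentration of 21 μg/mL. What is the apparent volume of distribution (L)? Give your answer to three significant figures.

Immediately after an IV bolus, C₀ = Dose / Vd, so Vd = Dose / C₀.
Vd = 451 / 21 = 21.48 L

21.5 L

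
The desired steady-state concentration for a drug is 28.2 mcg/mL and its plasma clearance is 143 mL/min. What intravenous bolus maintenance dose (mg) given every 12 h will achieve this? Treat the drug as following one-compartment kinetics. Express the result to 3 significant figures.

2900 mg

CL = 143 mL/min × 60/1000 = 8.580 L/h
D = CL × Css × τ = 8.580 × 28.2 × 12 = 2903 mg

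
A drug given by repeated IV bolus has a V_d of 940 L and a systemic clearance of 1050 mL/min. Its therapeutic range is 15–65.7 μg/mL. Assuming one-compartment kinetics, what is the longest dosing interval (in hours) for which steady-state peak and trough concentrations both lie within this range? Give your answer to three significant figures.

22.0 h

CL = 1050 mL/min × 60/1000 = 63.00 L/h
k = CL / Vd = 63.00 / 940.0 = 0.06702 h⁻¹
Between IV bolus doses, concentration decays as C = C₀·e^(−kτ), so C_peak/C_trough = e^(kτ).
τ_max = ln(C_peak/C_trough) / k = ln(65.7/15) / 0.06702 = 1.477 / 0.06702 = 22.04 h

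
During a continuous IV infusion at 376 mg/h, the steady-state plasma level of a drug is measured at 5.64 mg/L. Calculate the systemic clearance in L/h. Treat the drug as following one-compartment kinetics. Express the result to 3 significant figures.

66.7 L/h

At steady state, infusion rate = CL × Css, so CL = rate / Css.
CL = 376 / 5.64 = 66.67 L/h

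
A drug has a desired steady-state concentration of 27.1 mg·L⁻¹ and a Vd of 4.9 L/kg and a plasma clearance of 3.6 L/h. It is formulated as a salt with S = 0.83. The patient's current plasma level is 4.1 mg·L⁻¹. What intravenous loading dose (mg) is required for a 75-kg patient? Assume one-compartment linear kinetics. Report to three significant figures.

Vd = 4.9 L/kg × 75 kg = 367.5 L
The loading dose fills Vd to the target concentration.
Concentration deficit ΔC = 27.1 − 4.1 = 23.00 mg/L
LD = Vd × ΔC / S = 367.5 × 23.00 / 0.83 = 10180 mg

10200 mg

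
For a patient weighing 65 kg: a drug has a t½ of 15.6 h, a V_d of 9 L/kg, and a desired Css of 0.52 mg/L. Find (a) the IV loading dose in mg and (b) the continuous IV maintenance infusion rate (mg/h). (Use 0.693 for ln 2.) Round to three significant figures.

Vd(total) = 65 kg × 9 L/kg = 585.0 L
LD = Vd × C = 585.0 × 0.52 = 304.2 mg
CL = 0.693 × Vd / t½ = 0.693 × 585.0 / 15.6 = 25.99 L/h
Infusion rate = CL × Css = 25.99 × 0.52 = 13.51 mg/h

(a) 304 mg; (b) 13.5 mg/h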